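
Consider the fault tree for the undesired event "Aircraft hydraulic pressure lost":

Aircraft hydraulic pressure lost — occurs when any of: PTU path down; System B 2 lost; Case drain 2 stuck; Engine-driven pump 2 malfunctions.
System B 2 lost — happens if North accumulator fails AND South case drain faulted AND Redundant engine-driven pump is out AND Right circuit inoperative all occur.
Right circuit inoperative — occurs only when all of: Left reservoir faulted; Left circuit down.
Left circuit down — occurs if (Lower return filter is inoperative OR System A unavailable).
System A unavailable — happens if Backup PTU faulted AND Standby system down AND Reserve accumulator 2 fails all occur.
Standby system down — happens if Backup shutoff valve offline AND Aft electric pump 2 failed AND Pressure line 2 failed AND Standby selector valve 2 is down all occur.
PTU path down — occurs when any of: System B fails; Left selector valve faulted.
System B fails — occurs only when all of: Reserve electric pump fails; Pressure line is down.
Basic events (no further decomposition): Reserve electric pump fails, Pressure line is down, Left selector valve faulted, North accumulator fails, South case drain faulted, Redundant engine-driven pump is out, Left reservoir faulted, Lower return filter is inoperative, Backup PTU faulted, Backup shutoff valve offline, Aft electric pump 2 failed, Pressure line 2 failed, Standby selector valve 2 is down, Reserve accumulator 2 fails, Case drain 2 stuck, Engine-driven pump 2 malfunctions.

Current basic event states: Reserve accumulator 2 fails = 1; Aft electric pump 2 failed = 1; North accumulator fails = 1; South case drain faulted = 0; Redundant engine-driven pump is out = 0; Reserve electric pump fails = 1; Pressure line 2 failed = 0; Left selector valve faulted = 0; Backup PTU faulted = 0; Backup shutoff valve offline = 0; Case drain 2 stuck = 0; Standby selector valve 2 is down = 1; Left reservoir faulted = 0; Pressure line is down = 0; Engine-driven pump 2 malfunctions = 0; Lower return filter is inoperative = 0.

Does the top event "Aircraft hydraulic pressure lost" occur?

No

System B fails [AND]: Reserve electric pump fails=occurs, Pressure line is down=not → not all inputs occur → does not occur.
PTU path down [OR]: System B fails=not, Left selector valve faulted=not → no input occurs → does not occur.
Standby system down [AND]: Backup shutoff valve offline=not, Aft electric pump 2 failed=occurs, Pressure line 2 failed=not, Standby selector valve 2 is down=occurs → not all inputs occur → does not occur.
System A unavailable [AND]: Backup PTU faulted=not, Standby system down=not, Reserve accumulator 2 fails=occurs → not all inputs occur → does not occur.
Left circuit down [OR]: Lower return filter is inoperative=not, System A unavailable=not → no input occurs → does not occur.
Right circuit inoperative [AND]: Left reservoir faulted=not, Left circuit down=not → not all inputs occur → does not occur.
System B 2 lost [AND]: North accumulator fails=occurs, South case drain faulted=not, Redundant engine-driven pump is out=not, Right circuit inoperative=not → not all inputs occur → does not occur.
Aircraft hydraulic pressure lost [OR]: PTU path down=not, System B 2 lost=not, Case drain 2 stuck=not, Engine-driven pump 2 malfunctions=not → no input occurs → does not occur.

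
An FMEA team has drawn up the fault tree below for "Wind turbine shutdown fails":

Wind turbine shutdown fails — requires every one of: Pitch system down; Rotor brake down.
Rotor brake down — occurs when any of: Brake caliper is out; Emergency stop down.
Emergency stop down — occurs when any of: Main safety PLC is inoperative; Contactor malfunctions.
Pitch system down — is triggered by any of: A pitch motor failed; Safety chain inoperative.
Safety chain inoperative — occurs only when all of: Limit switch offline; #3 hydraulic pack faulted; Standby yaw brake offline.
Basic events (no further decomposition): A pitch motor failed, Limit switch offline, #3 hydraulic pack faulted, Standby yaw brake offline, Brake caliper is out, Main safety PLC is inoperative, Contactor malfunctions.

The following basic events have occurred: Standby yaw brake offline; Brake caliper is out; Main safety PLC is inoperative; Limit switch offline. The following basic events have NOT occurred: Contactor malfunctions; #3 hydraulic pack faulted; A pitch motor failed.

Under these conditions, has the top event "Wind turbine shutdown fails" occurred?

No

Safety chain inoperative [AND]: Limit switch offline=occurs, #3 hydraulic pack faulted=not, Standby yaw brake offline=occurs → not all inputs occur → does not occur.
Pitch system down [OR]: A pitch motor failed=not, Safety chain inoperative=not → no input occurs → does not occur.
Emergency stop down [OR]: Main safety PLC is inoperative=occurs, Contactor malfunctions=not → at least one input occurs → occurs.
Rotor brake down [OR]: Brake caliper is out=occurs, Emergency stop down=occurs → at least one input occurs → occurs.
Wind turbine shutdown fails [AND]: Pitch system down=not, Rotor brake down=occurs → not all inputs occur → does not occur.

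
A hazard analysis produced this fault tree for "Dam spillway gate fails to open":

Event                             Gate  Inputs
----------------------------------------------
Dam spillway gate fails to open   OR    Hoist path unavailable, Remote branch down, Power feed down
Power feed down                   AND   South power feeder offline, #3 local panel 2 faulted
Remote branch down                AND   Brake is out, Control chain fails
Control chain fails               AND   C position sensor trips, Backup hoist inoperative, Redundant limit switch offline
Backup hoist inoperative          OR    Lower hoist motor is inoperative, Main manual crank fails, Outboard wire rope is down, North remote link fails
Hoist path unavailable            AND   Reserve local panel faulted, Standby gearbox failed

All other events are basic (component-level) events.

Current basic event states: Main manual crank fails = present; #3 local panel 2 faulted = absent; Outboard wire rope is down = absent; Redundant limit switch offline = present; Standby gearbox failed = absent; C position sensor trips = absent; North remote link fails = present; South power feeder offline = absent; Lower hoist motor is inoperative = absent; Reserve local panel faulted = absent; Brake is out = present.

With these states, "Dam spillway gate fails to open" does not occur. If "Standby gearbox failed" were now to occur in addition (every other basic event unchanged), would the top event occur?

No

Counterfactual: set "Standby gearbox failed" to occurred.
Hoist path unavailable [AND]: Reserve local panel faulted=not, Standby gearbox failed=occurs → not all inputs occur → does not occur.
Backup hoist inoperative [OR]: Lower hoist motor is inoperative=not, Main manual crank fails=occurs, Outboard wire rope is down=not, North remote link fails=occurs → at least one input occurs → occurs.
Control chain fails [AND]: C position sensor trips=not, Backup hoist inoperative=occurs, Redundant limit switch offline=occurs → not all inputs occur → does not occur.
Remote branch down [AND]: Brake is out=occurs, Control chain fails=not → not all inputs occur → does not occur.
Power feed down [AND]: South power feeder offline=not, #3 local panel 2 faulted=not → not all inputs occur → does not occur.
Dam spillway gate fails to open [OR]: Hoist path unavailable=not, Remote branch down=not, Power feed down=not → no input occurs → does not occur.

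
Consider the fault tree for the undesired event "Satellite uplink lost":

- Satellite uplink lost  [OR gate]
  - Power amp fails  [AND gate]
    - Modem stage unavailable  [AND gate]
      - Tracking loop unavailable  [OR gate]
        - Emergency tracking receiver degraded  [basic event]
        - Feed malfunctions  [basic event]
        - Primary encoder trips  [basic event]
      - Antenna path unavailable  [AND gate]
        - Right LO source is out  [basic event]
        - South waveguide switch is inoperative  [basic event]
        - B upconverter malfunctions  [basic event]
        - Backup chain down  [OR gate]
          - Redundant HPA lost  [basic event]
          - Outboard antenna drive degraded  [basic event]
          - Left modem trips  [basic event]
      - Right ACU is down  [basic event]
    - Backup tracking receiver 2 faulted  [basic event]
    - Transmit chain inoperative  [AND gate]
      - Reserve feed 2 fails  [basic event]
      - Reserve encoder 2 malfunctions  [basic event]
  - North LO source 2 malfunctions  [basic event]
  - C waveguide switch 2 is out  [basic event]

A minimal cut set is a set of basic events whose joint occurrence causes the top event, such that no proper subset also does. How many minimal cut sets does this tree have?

11

Tracking loop unavailable [OR]: union of children's cut sets → 3 cut set(s).
Backup chain down [OR]: union of children's cut sets → 3 cut set(s).
Antenna path unavailable [AND]: one cut set from each child combined → 1 × 1 × 1 × 3 = 3 cut set(s).
Modem stage unavailable [AND]: one cut set from each child combined → 3 × 3 × 1 = 9 cut set(s).
Transmit chain inoperative [AND]: one cut set from each child combined → 1 × 1 = 1 cut set(s).
Power amp fails [AND]: one cut set from each child combined → 9 × 1 × 1 = 9 cut set(s).
Satellite uplink lost [OR]: union of children's cut sets → 11 cut set(s).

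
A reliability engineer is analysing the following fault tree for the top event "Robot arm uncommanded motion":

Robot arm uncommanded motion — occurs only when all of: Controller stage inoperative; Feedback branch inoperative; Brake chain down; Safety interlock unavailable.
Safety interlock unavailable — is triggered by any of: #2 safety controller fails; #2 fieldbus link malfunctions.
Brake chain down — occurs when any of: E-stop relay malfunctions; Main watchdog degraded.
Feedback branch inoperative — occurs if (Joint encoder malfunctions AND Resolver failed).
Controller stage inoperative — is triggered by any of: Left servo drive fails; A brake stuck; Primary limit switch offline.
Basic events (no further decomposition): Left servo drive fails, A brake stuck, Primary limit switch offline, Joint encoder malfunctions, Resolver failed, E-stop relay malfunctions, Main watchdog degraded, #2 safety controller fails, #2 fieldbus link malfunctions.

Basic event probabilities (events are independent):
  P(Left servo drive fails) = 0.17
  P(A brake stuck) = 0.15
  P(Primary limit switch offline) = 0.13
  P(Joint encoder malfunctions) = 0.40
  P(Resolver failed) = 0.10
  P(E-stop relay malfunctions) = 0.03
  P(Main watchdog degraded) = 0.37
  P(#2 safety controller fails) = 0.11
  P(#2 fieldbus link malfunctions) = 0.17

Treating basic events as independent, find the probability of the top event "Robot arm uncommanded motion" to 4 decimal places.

0.0016

P(Controller stage inoperative) [OR] = 1 − (1−0.17) × (1−0.15) × (1−0.13) = 0.386215
P(Feedback branch inoperative) [AND] = 0.40 × 0.10 = 0.040000
P(Brake chain down) [OR] = 1 − (1−0.03) × (1−0.37) = 0.388900
P(Safety interlock unavailable) [OR] = 1 − (1−0.11) × (1−0.17) = 0.261300
P(Robot arm uncommanded motion) [AND] = 0.386215 × 0.040000 × 0.388900 × 0.261300 = 0.001570
Rounded to 4 decimal places: P(Robot arm uncommanded motion) ≈ 0.0016.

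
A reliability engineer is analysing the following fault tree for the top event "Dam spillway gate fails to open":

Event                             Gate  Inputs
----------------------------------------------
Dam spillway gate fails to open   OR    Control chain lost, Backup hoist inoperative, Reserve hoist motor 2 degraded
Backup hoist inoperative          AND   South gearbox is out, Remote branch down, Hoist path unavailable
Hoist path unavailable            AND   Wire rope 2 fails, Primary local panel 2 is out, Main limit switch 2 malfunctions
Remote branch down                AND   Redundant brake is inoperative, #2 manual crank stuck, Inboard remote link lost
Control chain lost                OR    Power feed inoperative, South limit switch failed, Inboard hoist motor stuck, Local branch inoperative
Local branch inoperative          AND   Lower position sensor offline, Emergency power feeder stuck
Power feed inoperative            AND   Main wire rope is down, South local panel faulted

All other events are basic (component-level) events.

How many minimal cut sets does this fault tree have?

Power feed inoperative [AND]: one cut set from each child combined → 1 × 1 = 1 cut set(s).
Local branch inoperative [AND]: one cut set from each child combined → 1 × 1 = 1 cut set(s).
Control chain lost [OR]: union of children's cut sets → 4 cut set(s).
Remote branch down [AND]: one cut set from each child combined → 1 × 1 × 1 = 1 cut set(s).
Hoist path unavailable [AND]: one cut set from each child combined → 1 × 1 × 1 = 1 cut set(s).
Backup hoist inoperative [AND]: one cut set from each child combined → 1 × 1 × 1 = 1 cut set(s).
Dam spillway gate fails to open [OR]: union of children's cut sets → 6 cut set(s).
Minimal cut sets: {Main wire rope is down, South local panel faulted}; {South limit switch failed}; {Inboard hoist motor stuck}; {Emergency power feeder stuck, Lower position sensor offline}; {#2 manual crank stuck, Inboard remote link lost, Main limit switch 2 malfunctions, Primary local panel 2 is out, Redundant brake is inoperative, South gearbox is out, Wire rope 2 fails}; {Reserve hoist motor 2 degraded}.

6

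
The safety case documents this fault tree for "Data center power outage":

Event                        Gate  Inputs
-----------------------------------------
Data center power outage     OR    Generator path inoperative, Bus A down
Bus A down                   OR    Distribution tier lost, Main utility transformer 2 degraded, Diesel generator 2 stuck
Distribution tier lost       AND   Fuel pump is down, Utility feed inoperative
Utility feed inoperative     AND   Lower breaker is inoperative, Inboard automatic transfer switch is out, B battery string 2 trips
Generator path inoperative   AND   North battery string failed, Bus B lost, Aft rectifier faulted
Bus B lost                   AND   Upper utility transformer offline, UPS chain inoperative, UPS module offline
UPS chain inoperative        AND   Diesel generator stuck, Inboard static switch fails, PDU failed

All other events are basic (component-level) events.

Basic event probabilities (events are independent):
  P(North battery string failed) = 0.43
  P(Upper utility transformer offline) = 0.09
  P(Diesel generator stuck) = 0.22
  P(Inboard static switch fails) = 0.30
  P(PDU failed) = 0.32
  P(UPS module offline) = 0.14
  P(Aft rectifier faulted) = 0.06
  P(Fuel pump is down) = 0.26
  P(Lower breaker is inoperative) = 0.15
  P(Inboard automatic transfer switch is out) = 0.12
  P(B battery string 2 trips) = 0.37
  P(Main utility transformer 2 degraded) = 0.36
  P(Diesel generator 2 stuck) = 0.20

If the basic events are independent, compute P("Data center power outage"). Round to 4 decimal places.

P(UPS chain inoperative) [AND] = 0.22 × 0.30 × 0.32 = 0.021120
P(Bus B lost) [AND] = 0.09 × 0.021120 × 0.14 = 0.000266
P(Generator path inoperative) [AND] = 0.43 × 0.000266 × 0.06 = 0.000007
P(Utility feed inoperative) [AND] = 0.15 × 0.12 × 0.37 = 0.006660
P(Distribution tier lost) [AND] = 0.26 × 0.006660 = 0.001732
P(Bus A down) [OR] = 1 − (1−0.001732) × (1−0.36) × (1−0.20) = 0.488887
P(Data center power outage) [OR] = 1 − (1−0.000007) × (1−0.488887) = 0.488891
Rounded to 4 decimal places: P(Data center power outage) ≈ 0.4889.

0.4889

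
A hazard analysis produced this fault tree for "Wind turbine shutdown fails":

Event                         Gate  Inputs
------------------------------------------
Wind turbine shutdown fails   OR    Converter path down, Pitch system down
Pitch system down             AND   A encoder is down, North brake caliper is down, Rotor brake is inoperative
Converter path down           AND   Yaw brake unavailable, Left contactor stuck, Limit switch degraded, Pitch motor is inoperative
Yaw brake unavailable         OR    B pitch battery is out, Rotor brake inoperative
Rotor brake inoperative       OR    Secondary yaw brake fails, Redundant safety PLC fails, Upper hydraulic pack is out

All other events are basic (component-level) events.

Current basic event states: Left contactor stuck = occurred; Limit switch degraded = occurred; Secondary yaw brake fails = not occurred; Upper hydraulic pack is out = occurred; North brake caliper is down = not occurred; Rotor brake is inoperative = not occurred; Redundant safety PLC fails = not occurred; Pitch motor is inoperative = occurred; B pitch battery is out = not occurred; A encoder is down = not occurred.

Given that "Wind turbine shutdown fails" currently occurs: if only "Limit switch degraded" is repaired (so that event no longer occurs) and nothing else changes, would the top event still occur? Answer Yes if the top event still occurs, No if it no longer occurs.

Counterfactual: set "Limit switch degraded" to not occurred.
Rotor brake inoperative [OR]: Secondary yaw brake fails=not, Redundant safety PLC fails=not, Upper hydraulic pack is out=occurs → at least one input occurs → occurs.
Yaw brake unavailable [OR]: B pitch battery is out=not, Rotor brake inoperative=occurs → at least one input occurs → occurs.
Converter path down [AND]: Yaw brake unavailable=occurs, Left contactor stuck=occurs, Limit switch degraded=not, Pitch motor is inoperative=occurs → not all inputs occur → does not occur.
Pitch system down [AND]: A encoder is down=not, North brake caliper is down=not, Rotor brake is inoperative=not → not all inputs occur → does not occur.
Wind turbine shutdown fails [OR]: Converter path down=not, Pitch system down=not → no input occurs → does not occur.

No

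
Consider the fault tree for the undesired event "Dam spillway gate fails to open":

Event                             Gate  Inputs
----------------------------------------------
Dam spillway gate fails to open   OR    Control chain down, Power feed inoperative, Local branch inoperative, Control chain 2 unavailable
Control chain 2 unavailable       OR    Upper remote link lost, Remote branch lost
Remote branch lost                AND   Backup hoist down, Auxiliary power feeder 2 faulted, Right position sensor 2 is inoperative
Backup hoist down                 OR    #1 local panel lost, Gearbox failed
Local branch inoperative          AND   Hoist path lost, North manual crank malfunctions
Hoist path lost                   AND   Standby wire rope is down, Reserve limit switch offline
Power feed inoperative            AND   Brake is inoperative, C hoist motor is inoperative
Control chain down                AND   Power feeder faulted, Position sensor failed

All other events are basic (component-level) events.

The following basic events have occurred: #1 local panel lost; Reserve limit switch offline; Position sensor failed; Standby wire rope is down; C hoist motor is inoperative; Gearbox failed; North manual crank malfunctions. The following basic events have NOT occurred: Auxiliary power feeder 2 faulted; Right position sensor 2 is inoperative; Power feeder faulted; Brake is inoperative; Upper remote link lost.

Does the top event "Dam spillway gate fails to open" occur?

Yes

Control chain down [AND]: Power feeder faulted=not, Position sensor failed=occurs → not all inputs occur → does not occur.
Power feed inoperative [AND]: Brake is inoperative=not, C hoist motor is inoperative=occurs → not all inputs occur → does not occur.
Hoist path lost [AND]: Standby wire rope is down=occurs, Reserve limit switch offline=occurs → all inputs occur → occurs.
Local branch inoperative [AND]: Hoist path lost=occurs, North manual crank malfunctions=occurs → all inputs occur → occurs.
Backup hoist down [OR]: #1 local panel lost=occurs, Gearbox failed=occurs → at least one input occurs → occurs.
Remote branch lost [AND]: Backup hoist down=occurs, Auxiliary power feeder 2 faulted=not, Right position sensor 2 is inoperative=not → not all inputs occur → does not occur.
Control chain 2 unavailable [OR]: Upper remote link lost=not, Remote branch lost=not → no input occurs → does not occur.
Dam spillway gate fails to open [OR]: Control chain down=not, Power feed inoperative=not, Local branch inoperative=occurs, Control chain 2 unavailable=not → at least one input occurs → occurs.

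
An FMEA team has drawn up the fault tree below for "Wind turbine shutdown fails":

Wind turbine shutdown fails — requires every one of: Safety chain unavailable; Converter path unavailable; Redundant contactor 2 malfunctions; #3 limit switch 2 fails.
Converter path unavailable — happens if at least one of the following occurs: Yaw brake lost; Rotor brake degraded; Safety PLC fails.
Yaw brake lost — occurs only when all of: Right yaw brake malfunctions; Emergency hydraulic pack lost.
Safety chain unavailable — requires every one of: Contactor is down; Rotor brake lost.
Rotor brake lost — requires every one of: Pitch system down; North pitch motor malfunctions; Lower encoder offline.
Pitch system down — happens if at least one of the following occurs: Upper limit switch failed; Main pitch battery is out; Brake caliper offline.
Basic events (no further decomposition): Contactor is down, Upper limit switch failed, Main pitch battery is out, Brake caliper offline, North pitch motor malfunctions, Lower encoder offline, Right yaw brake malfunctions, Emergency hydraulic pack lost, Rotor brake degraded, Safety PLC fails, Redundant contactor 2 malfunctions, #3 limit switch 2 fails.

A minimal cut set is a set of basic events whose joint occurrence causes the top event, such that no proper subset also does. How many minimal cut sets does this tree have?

9

Pitch system down [OR]: union of children's cut sets → 3 cut set(s).
Rotor brake lost [AND]: one cut set from each child combined → 3 × 1 × 1 = 3 cut set(s).
Safety chain unavailable [AND]: one cut set from each child combined → 1 × 3 = 3 cut set(s).
Yaw brake lost [AND]: one cut set from each child combined → 1 × 1 = 1 cut set(s).
Converter path unavailable [OR]: union of children's cut sets → 3 cut set(s).
Wind turbine shutdown fails [AND]: one cut set from each child combined → 3 × 3 × 1 × 1 = 9 cut set(s).
Minimal cut sets: {#3 limit switch 2 fails, Contactor is down, Emergency hydraulic pack lost, Lower encoder offline, North pitch motor malfunctions, Redundant contactor 2 malfunctions, Right yaw brake malfunctions, Upper limit switch failed}; {#3 limit switch 2 fails, Contactor is down, Lower encoder offline, North pitch motor malfunctions, Redundant contactor 2 malfunctions, Rotor brake degraded, Upper limit switch failed}; {#3 limit switch 2 fails, Contactor is down, Lower encoder offline, North pitch motor malfunctions, Redundant contactor 2 malfunctions, Safety PLC fails, Upper limit switch failed}; {#3 limit switch 2 fails, Contactor is down, Emergency hydraulic pack lost, Lower encoder offline, Main pitch battery is out, North pitch motor malfunctions, Redundant contactor 2 malfunctions, Right yaw brake malfunctions}; {#3 limit switch 2 fails, Contactor is down, Lower encoder offline, Main pitch battery is out, North pitch motor malfunctions, Redundant contactor 2 malfunctions, Rotor brake degraded}; {#3 limit switch 2 fails, Contactor is down, Lower encoder offline, Main pitch battery is out, North pitch motor malfunctions, Redundant contactor 2 malfunctions, Safety PLC fails}; {#3 limit switch 2 fails, Brake caliper offline, Contactor is down, Emergency hydraulic pack lost, Lower encoder offline, North pitch motor malfunctions, Redundant contactor 2 malfunctions, Right yaw brake malfunctions}; {#3 limit switch 2 fails, Brake caliper offline, Contactor is down, Lower encoder offline, North pitch motor malfunctions, Redundant contactor 2 malfunctions, Rotor brake degraded}; {#3 limit switch 2 fails, Brake caliper offline, Contactor is down, Lower encoder offline, North pitch motor malfunctions, Redundant contactor 2 malfunctions, Safety PLC fails}.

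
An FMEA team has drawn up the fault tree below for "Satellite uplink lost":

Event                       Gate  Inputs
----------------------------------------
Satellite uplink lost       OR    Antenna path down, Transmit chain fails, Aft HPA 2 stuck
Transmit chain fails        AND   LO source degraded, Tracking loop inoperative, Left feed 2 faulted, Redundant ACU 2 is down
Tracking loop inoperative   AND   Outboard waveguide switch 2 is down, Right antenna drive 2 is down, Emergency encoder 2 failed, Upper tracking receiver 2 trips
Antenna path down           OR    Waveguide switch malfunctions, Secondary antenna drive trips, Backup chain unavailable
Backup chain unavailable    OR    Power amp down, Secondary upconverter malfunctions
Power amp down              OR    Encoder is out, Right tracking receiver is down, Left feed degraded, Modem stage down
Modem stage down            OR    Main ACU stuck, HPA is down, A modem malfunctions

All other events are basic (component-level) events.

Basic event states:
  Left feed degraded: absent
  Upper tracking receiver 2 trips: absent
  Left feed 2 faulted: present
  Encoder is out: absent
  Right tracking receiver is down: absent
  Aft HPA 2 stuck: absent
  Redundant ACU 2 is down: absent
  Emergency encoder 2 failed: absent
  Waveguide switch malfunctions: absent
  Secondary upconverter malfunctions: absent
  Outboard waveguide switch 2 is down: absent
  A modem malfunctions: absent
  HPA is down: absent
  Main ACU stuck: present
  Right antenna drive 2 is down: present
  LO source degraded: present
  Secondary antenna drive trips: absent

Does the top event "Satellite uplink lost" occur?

Modem stage down [OR]: Main ACU stuck=occurs, HPA is down=not, A modem malfunctions=not → at least one input occurs → occurs.
Power amp down [OR]: Encoder is out=not, Right tracking receiver is down=not, Left feed degraded=not, Modem stage down=occurs → at least one input occurs → occurs.
Backup chain unavailable [OR]: Power amp down=occurs, Secondary upconverter malfunctions=not → at least one input occurs → occurs.
Antenna path down [OR]: Waveguide switch malfunctions=not, Secondary antenna drive trips=not, Backup chain unavailable=occurs → at least one input occurs → occurs.
Tracking loop inoperative [AND]: Outboard waveguide switch 2 is down=not, Right antenna drive 2 is down=occurs, Emergency encoder 2 failed=not, Upper tracking receiver 2 trips=not → not all inputs occur → does not occur.
Transmit chain fails [AND]: LO source degraded=occurs, Tracking loop inoperative=not, Left feed 2 faulted=occurs, Redundant ACU 2 is down=not → not all inputs occur → does not occur.
Satellite uplink lost [OR]: Antenna path down=occurs, Transmit chain fails=not, Aft HPA 2 stuck=not → at least one input occurs → occurs.

Yes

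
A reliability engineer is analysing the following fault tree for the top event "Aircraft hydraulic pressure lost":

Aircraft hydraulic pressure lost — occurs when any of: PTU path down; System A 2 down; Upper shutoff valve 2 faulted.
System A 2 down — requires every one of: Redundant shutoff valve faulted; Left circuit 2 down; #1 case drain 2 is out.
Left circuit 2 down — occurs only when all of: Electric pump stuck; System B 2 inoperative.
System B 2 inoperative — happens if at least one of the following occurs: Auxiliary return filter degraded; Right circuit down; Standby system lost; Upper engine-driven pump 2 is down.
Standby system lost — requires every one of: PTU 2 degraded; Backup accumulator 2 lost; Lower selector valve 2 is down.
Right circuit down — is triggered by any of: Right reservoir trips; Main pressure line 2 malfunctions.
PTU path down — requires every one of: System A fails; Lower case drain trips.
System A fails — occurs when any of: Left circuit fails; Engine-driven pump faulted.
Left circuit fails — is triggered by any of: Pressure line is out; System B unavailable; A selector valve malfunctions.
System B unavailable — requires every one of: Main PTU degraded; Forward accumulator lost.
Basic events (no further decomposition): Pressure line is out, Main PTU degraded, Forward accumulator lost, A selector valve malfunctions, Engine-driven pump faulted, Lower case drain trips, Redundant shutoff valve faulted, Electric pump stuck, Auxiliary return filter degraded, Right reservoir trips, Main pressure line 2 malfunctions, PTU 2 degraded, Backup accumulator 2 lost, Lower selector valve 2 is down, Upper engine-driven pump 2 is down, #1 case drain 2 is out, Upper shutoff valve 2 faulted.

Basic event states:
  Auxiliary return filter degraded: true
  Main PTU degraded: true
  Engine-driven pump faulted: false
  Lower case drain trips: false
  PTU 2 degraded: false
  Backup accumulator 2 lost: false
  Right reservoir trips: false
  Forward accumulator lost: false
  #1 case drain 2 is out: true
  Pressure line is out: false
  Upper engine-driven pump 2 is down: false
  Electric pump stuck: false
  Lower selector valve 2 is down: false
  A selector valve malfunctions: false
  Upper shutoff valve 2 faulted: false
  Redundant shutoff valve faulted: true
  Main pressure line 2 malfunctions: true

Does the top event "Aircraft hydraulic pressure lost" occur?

System B unavailable [AND]: Main PTU degraded=occurs, Forward accumulator lost=not → not all inputs occur → does not occur.
Left circuit fails [OR]: Pressure line is out=not, System B unavailable=not, A selector valve malfunctions=not → no input occurs → does not occur.
System A fails [OR]: Left circuit fails=not, Engine-driven pump faulted=not → no input occurs → does not occur.
PTU path down [AND]: System A fails=not, Lower case drain trips=not → not all inputs occur → does not occur.
Right circuit down [OR]: Right reservoir trips=not, Main pressure line 2 malfunctions=occurs → at least one input occurs → occurs.
Standby system lost [AND]: PTU 2 degraded=not, Backup accumulator 2 lost=not, Lower selector valve 2 is down=not → not all inputs occur → does not occur.
System B 2 inoperative [OR]: Auxiliary return filter degraded=occurs, Right circuit down=occurs, Standby system lost=not, Upper engine-driven pump 2 is down=not → at least one input occurs → occurs.
Left circuit 2 down [AND]: Electric pump stuck=not, System B 2 inoperative=occurs → not all inputs occur → does not occur.
System A 2 down [AND]: Redundant shutoff valve faulted=occurs, Left circuit 2 down=not, #1 case drain 2 is out=occurs → not all inputs occur → does not occur.
Aircraft hydraulic pressure lost [OR]: PTU path down=not, System A 2 down=not, Upper shutoff valve 2 faulted=not → no input occurs → does not occur.

No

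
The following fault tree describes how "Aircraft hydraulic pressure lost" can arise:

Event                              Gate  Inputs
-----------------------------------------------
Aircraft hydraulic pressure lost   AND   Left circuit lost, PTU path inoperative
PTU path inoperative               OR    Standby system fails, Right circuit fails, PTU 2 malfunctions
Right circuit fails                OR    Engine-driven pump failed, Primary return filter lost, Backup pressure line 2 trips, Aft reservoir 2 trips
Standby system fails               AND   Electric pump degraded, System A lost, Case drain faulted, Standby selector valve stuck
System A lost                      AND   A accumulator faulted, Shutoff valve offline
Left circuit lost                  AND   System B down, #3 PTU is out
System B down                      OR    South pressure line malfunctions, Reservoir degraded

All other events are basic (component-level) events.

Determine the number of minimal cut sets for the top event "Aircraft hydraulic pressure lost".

System B down [OR]: union of children's cut sets → 2 cut set(s).
Left circuit lost [AND]: one cut set from each child combined → 2 × 1 = 2 cut set(s).
System A lost [AND]: one cut set from each child combined → 1 × 1 = 1 cut set(s).
Standby system fails [AND]: one cut set from each child combined → 1 × 1 × 1 × 1 = 1 cut set(s).
Right circuit fails [OR]: union of children's cut sets → 4 cut set(s).
PTU path inoperative [OR]: union of children's cut sets → 6 cut set(s).
Aircraft hydraulic pressure lost [AND]: one cut set from each child combined → 2 × 6 = 12 cut set(s).

12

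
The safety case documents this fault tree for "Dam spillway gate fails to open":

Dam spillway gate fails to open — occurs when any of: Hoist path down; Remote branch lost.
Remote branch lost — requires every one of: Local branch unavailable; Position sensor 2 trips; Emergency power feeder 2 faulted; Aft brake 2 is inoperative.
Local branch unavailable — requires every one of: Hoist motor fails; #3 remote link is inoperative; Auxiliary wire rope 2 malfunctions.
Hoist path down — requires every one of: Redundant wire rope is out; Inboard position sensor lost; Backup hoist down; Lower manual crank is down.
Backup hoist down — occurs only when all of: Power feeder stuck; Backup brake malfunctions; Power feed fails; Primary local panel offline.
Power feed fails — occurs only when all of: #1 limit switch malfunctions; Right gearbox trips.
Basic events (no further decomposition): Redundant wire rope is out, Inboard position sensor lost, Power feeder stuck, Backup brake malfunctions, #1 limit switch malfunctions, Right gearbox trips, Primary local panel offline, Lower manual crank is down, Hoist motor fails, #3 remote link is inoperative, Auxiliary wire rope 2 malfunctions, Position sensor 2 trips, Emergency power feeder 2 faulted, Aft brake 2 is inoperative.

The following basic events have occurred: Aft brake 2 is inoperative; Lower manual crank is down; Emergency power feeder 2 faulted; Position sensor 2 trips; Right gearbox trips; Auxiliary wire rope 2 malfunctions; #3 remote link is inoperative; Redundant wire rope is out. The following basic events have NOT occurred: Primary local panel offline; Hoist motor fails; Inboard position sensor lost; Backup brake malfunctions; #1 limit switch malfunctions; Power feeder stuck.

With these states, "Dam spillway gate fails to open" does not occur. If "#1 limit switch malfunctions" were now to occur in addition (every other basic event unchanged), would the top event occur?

Counterfactual: set "#1 limit switch malfunctions" to occurred.
Power feed fails [AND]: #1 limit switch malfunctions=occurs, Right gearbox trips=occurs → all inputs occur → occurs.
Backup hoist down [AND]: Power feeder stuck=not, Backup brake malfunctions=not, Power feed fails=occurs, Primary local panel offline=not → not all inputs occur → does not occur.
Hoist path down [AND]: Redundant wire rope is out=occurs, Inboard position sensor lost=not, Backup hoist down=not, Lower manual crank is down=occurs → not all inputs occur → does not occur.
Local branch unavailable [AND]: Hoist motor fails=not, #3 remote link is inoperative=occurs, Auxiliary wire rope 2 malfunctions=occurs → not all inputs occur → does not occur.
Remote branch lost [AND]: Local branch unavailable=not, Position sensor 2 trips=occurs, Emergency power feeder 2 faulted=occurs, Aft brake 2 is inoperative=occurs → not all inputs occur → does not occur.
Dam spillway gate fails to open [OR]: Hoist path down=not, Remote branch lost=not → no input occurs → does not occur.

No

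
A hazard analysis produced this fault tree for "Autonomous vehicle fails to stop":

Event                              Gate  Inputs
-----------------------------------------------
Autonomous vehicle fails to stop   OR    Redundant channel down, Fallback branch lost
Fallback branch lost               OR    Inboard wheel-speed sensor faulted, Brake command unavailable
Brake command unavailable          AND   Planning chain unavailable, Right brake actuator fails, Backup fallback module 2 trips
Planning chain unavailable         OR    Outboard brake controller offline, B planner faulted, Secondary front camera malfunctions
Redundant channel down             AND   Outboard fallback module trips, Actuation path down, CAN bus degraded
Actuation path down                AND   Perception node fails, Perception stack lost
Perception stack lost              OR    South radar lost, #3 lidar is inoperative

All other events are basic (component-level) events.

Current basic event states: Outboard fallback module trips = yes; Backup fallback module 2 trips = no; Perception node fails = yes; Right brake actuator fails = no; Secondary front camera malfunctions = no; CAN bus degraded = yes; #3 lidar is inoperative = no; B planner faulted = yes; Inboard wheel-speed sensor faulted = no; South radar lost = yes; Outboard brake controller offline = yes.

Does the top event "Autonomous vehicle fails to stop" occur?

Perception stack lost [OR]: South radar lost=occurs, #3 lidar is inoperative=not → at least one input occurs → occurs.
Actuation path down [AND]: Perception node fails=occurs, Perception stack lost=occurs → all inputs occur → occurs.
Redundant channel down [AND]: Outboard fallback module trips=occurs, Actuation path down=occurs, CAN bus degraded=occurs → all inputs occur → occurs.
Planning chain unavailable [OR]: Outboard brake controller offline=occurs, B planner faulted=occurs, Secondary front camera malfunctions=not → at least one input occurs → occurs.
Brake command unavailable [AND]: Planning chain unavailable=occurs, Right brake actuator fails=not, Backup fallback module 2 trips=not → not all inputs occur → does not occur.
Fallback branch lost [OR]: Inboard wheel-speed sensor faulted=not, Brake command unavailable=not → no input occurs → does not occur.
Autonomous vehicle fails to stop [OR]: Redundant channel down=occurs, Fallback branch lost=not → at least one input occurs → occurs.

Yes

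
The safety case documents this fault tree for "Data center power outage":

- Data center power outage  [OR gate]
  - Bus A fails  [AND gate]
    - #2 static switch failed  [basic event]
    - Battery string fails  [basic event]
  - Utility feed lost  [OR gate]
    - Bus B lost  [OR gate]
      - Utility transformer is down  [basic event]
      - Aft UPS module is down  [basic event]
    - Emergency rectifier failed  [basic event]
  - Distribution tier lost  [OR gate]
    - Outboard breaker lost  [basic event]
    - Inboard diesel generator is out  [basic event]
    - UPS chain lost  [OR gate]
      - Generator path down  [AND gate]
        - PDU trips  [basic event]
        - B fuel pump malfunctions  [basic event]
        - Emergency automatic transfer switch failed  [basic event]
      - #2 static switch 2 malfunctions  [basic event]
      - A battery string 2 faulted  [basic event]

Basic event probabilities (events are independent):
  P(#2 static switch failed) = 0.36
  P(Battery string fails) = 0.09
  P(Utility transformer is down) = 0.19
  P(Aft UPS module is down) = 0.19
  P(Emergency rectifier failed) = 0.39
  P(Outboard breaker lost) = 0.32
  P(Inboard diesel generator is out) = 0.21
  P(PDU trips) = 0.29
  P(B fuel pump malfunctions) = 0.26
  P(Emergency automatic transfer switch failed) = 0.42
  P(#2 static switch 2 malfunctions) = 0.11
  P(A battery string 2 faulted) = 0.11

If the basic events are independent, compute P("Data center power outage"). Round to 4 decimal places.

P(Bus A fails) [AND] = 0.36 × 0.09 = 0.032400
P(Bus B lost) [OR] = 1 − (1−0.19) × (1−0.19) = 0.343900
P(Utility feed lost) [OR] = 1 − (1−0.343900) × (1−0.39) = 0.599779
P(Generator path down) [AND] = 0.29 × 0.26 × 0.42 = 0.031668
P(UPS chain lost) [OR] = 1 − (1−0.031668) × (1−0.11) × (1−0.11) = 0.232984
P(Distribution tier lost) [OR] = 1 − (1−0.32) × (1−0.21) × (1−0.232984) = 0.587959
P(Data center power outage) [OR] = 1 − (1−0.032400) × (1−0.599779) × (1−0.587959) = 0.840436
Rounded to 4 decimal places: P(Data center power outage) ≈ 0.8404.

0.8404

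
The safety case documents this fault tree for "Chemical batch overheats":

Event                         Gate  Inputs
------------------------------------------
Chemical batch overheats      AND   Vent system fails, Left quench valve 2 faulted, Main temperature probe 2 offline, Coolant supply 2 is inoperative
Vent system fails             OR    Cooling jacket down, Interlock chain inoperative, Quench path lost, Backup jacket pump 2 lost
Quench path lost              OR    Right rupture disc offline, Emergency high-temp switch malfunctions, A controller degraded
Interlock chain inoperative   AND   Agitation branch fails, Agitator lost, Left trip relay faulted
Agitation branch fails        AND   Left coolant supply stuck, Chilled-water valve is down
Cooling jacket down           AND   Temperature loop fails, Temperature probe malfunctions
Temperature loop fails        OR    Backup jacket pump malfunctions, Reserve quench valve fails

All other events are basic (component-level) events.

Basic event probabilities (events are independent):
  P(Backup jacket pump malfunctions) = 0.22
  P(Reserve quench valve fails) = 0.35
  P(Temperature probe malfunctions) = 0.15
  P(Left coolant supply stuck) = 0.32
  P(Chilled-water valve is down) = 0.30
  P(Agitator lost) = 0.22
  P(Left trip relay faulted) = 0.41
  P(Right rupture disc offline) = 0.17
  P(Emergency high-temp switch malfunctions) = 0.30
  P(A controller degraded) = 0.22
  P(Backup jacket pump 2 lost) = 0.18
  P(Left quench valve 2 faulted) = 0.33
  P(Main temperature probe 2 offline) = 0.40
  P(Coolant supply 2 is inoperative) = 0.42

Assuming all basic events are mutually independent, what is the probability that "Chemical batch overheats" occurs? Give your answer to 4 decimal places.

P(Temperature loop fails) [OR] = 1 − (1−0.22) × (1−0.35) = 0.493000
P(Cooling jacket down) [AND] = 0.493000 × 0.15 = 0.073950
P(Agitation branch fails) [AND] = 0.32 × 0.30 = 0.096000
P(Interlock chain inoperative) [AND] = 0.096000 × 0.22 × 0.41 = 0.008659
P(Quench path lost) [OR] = 1 − (1−0.17) × (1−0.30) × (1−0.22) = 0.546820
P(Vent system fails) [OR] = 1 − (1−0.073950) × (1−0.008659) × (1−0.546820) × (1−0.18) = 0.658853
P(Chemical batch overheats) [AND] = 0.658853 × 0.33 × 0.40 × 0.42 = 0.036527
Rounded to 4 decimal places: P(Chemical batch overheats) ≈ 0.0365.

0.0365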